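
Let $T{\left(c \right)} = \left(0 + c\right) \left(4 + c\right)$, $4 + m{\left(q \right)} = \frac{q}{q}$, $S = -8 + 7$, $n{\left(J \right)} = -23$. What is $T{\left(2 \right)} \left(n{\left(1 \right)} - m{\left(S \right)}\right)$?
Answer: $-240$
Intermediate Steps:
$S = -1$
$m{\left(q \right)} = -3$ ($m{\left(q \right)} = -4 + \frac{q}{q} = -4 + 1 = -3$)
$T{\left(c \right)} = c \left(4 + c\right)$
$T{\left(2 \right)} \left(n{\left(1 \right)} - m{\left(S \right)}\right) = 2 \left(4 + 2\right) \left(-23 - -3\right) = 2 \cdot 6 \left(-23 + 3\right) = 12 \left(-20\right) = -240$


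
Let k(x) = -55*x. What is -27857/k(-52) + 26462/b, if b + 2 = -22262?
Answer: -1976959/180895 ≈ -10.929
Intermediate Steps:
b = -22264 (b = -2 - 22262 = -22264)
-27857/k(-52) + 26462/b = -27857/((-55*(-52))) + 26462/(-22264) = -27857/2860 + 26462*(-1/22264) = -27857*1/2860 - 13231/11132 = -27857/2860 - 13231/11132 = -1976959/180895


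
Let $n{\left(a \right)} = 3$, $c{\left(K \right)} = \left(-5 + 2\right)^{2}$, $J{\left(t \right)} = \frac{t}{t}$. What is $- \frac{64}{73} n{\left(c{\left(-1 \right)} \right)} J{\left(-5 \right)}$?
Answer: $- \frac{192}{73} \approx -2.6301$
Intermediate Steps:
$J{\left(t \right)} = 1$
$c{\left(K \right)} = 9$ ($c{\left(K \right)} = \left(-3\right)^{2} = 9$)
$- \frac{64}{73} n{\left(c{\left(-1 \right)} \right)} J{\left(-5 \right)} = - \frac{64}{73} \cdot 3 \cdot 1 = \left(-64\right) \frac{1}{73} \cdot 3 \cdot 1 = \left(- \frac{64}{73}\right) 3 \cdot 1 = \left(- \frac{192}{73}\right) 1 = - \frac{192}{73}$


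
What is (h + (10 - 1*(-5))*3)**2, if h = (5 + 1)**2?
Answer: 6561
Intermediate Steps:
h = 36 (h = 6**2 = 36)
(h + (10 - 1*(-5))*3)**2 = (36 + (10 - 1*(-5))*3)**2 = (36 + (10 + 5)*3)**2 = (36 + 15*3)**2 = (36 + 45)**2 = 81**2 = 6561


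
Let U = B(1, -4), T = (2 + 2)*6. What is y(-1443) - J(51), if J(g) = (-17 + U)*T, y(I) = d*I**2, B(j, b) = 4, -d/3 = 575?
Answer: -3591879213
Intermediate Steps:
d = -1725 (d = -3*575 = -1725)
T = 24 (T = 4*6 = 24)
y(I) = -1725*I**2
U = 4
J(g) = -312 (J(g) = (-17 + 4)*24 = -13*24 = -312)
y(-1443) - J(51) = -1725*(-1443)**2 - 1*(-312) = -1725*2082249 + 312 = -3591879525 + 312 = -3591879213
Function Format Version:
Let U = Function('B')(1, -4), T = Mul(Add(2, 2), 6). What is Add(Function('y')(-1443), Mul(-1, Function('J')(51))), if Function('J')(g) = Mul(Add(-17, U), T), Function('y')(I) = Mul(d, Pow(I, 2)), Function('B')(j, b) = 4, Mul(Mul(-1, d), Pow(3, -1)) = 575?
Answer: -3591879213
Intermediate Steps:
d = -1725 (d = Mul(-3, 575) = -1725)
T = 24 (T = Mul(4, 6) = 24)
Function('y')(I) = Mul(-1725, Pow(I, 2))
U = 4
Function('J')(g) = -312 (Function('J')(g) = Mul(Add(-17, 4), 24) = Mul(-13, 24) = -312)
Add(Function('y')(-1443), Mul(-1, Function('J')(51))) = Add(Mul(-1725, Pow(-1443, 2)), Mul(-1, -312)) = Add(Mul(-1725, 2082249), 312) = Add(-3591879525, 312) = -3591879213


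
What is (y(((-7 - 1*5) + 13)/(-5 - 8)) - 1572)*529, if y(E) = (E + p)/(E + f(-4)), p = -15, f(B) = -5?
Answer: -27390562/33 ≈ -8.3002e+5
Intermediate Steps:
y(E) = (-15 + E)/(-5 + E) (y(E) = (E - 15)/(E - 5) = (-15 + E)/(-5 + E))
(y(((-7 - 1*5) + 13)/(-5 - 8)) - 1572)*529 = ((-15 + ((-7 - 1*5) + 13)/(-5 - 8))/(-5 + ((-7 - 1*5) + 13)/(-5 - 8)) - 1572)*529 = ((-15 + ((-7 - 5) + 13)/(-13))/(-5 + ((-7 - 5) + 13)/(-13)) - 1572)*529 = ((-15 + (-12 + 13)*(-1/13))/(-5 + (-12 + 13)*(-1/13)) - 1572)*529 = ((-15 + 1*(-1/13))/(-5 + 1*(-1/13)) - 1572)*529 = ((-15 - 1/13)/(-5 - 1/13) - 1572)*529 = (-196/13/(-66/13) - 1572)*529 = (-13/66*(-196/13) - 1572)*529 = (98/33 - 1572)*529 = -51778/33*529 = -27390562/33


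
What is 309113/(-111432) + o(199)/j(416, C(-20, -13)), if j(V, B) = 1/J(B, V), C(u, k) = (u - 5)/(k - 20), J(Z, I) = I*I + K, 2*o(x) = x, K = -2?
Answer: 1918733147023/111432 ≈ 1.7219e+7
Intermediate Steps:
o(x) = x/2
J(Z, I) = -2 + I**2 (J(Z, I) = I*I - 2 = I**2 - 2 = -2 + I**2)
C(u, k) = (-5 + u)/(-20 + k)
j(V, B) = 1/(-2 + V**2)
309113/(-111432) + o(199)/j(416, C(-20, -13)) = 309113/(-111432) + ((1/2)*199)/(1/(-2 + 416**2)) = 309113*(-1/111432) + 199/(2*(1/(-2 + 173056))) = -309113/111432 + 199/(2*(1/173054)) = -309113/111432 + (199/2)*173054 = -309113/111432 + 17218873 = 1918733147023/111432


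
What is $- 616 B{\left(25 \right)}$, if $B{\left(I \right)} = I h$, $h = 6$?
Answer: $-92400$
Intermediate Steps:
$B{\left(I \right)} = 6 I$ ($B{\left(I \right)} = I 6 = 6 I$)
$- 616 B{\left(25 \right)} = - 616 \cdot 6 \cdot 25 = \left(-616\right) 150 = -92400$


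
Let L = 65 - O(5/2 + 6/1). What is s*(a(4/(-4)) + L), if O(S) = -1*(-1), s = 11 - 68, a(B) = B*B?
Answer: -3705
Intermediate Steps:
a(B) = B**2
s = -57
O(S) = 1
L = 64 (L = 65 - 1*1 = 65 - 1 = 64)
s*(a(4/(-4)) + L) = -57*((4/(-4))**2 + 64) = -57*((4*(-1/4))**2 + 64) = -57*((-1)**2 + 64) = -57*(1 + 64) = -57*65 = -3705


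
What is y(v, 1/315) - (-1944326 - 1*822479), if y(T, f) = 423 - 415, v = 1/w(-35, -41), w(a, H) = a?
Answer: 2766813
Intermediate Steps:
v = -1/35 (v = 1/(-35) = -1/35 ≈ -0.028571)
y(T, f) = 8
y(v, 1/315) - (-1944326 - 1*822479) = 8 - (-1944326 - 1*822479) = 8 - (-1944326 - 822479) = 8 - 1*(-2766805) = 8 + 2766805 = 2766813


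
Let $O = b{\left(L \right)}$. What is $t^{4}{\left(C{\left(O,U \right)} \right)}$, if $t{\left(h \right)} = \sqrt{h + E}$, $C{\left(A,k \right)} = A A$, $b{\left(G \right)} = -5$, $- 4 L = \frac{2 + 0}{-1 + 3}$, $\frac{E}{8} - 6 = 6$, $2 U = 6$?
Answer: $14641$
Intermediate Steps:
$U = 3$ ($U = \frac{1}{2} \cdot 6 = 3$)
$E = 96$ ($E = 48 + 8 \cdot 6 = 48 + 48 = 96$)
$L = - \frac{1}{4}$ ($L = - \frac{\left(2 + 0\right) \frac{1}{-1 + 3}}{4} = - \frac{2 \cdot \frac{1}{2}}{4} = \left(- \frac{1}{4}\right) 1 = - \frac{1}{4} \approx -0.25$)
$O = -5$
$C{\left(A,k \right)} = A^{2}$
$t{\left(h \right)} = \sqrt{96 + h}$ ($t{\left(h \right)} = \sqrt{h + 96} = \sqrt{96 + h}$)
$t^{4}{\left(C{\left(O,U \right)} \right)} = \left(\sqrt{96 + \left(-5\right)^{2}}\right)^{4} = \left(\sqrt{96 + 25}\right)^{4} = \left(\sqrt{121}\right)^{4} = 11^{4} = 14641$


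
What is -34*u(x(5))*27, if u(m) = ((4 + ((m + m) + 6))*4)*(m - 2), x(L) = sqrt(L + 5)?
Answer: -22032*sqrt(10) ≈ -69671.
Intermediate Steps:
x(L) = sqrt(5 + L)
u(m) = (-2 + m)*(40 + 8*m) (u(m) = ((4 + (2*m + 6))*4)*(-2 + m) = ((4 + (6 + 2*m))*4)*(-2 + m) = ((10 + 2*m)*4)*(-2 + m) = (40 + 8*m)*(-2 + m) = (-2 + m)*(40 + 8*m))
-34*u(x(5))*27 = -34*(-80 + 8*(sqrt(5 + 5))**2 + 24*sqrt(5 + 5))*27 = -34*(-80 + 8*(sqrt(10))**2 + 24*sqrt(10))*27 = -34*(-80 + 8*10 + 24*sqrt(10))*27 = -34*(-80 + 80 + 24*sqrt(10))*27 = -816*sqrt(10)*27 = -22032*sqrt(10)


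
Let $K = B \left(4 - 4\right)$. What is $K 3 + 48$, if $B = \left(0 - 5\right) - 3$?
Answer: $48$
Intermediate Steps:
$B = -8$ ($B = \left(0 - 5\right) - 3 = -5 - 3 = -8$)
$K = 0$ ($K = - 8 \left(4 - 4\right) = \left(-8\right) 0 = 0$)
$K 3 + 48 = 0 \cdot 3 + 48 = 0 + 48 = 48$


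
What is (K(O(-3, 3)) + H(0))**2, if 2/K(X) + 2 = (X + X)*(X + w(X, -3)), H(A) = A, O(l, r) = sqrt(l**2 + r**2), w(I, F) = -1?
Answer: (17 - 3*sqrt(2))**(-2) ≈ 0.0061444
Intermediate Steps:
K(X) = 2/(-2 + 2*X*(-1 + X)) (K(X) = 2/(-2 + (X + X)*(X - 1)) = 2/(-2 + (2*X)*(-1 + X)) = 2/(-2 + 2*X*(-1 + X)))
(K(O(-3, 3)) + H(0))**2 = (1/(-1 + (sqrt((-3)**2 + 3**2))**2 - sqrt((-3)**2 + 3**2)) + 0)**2 = (1/(-1 + (sqrt(9 + 9))**2 - sqrt(9 + 9)) + 0)**2 = (1/(-1 + (sqrt(18))**2 - sqrt(18)) + 0)**2 = (1/(-1 + (3*sqrt(2))**2 - 3*sqrt(2)) + 0)**2 = (1/(-1 + 18 - 3*sqrt(2)) + 0)**2 = (1/(17 - 3*sqrt(2)) + 0)**2 = (1/(17 - 3*sqrt(2)))**2 = (17 - 3*sqrt(2))**(-2)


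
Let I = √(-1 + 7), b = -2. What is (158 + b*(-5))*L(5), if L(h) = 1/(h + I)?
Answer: 840/19 - 168*√6/19 ≈ 22.552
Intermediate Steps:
I = √6 ≈ 2.4495
L(h) = 1/(h + √6)
(158 + b*(-5))*L(5) = (158 - 2*(-5))/(5 + √6) = (158 + 10)/(5 + √6) = 168/(5 + √6)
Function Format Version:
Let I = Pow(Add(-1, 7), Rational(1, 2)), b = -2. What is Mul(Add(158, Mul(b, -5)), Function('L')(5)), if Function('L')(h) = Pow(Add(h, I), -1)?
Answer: Add(Rational(840, 19), Mul(Rational(-168, 19), Pow(6, Rational(1, 2)))) ≈ 22.552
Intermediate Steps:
I = Pow(6, Rational(1, 2)) ≈ 2.4495
Function('L')(h) = Pow(Add(h, Pow(6, Rational(1, 2))), -1)
Mul(Add(158, Mul(b, -5)), Function('L')(5)) = Mul(Add(158, Mul(-2, -5)), Pow(Add(5, Pow(6, Rational(1, 2))), -1)) = Mul(Add(158, 10), Pow(Add(5, Pow(6, Rational(1, 2))), -1)) = Mul(168, Pow(Add(5, Pow(6, Rational(1, 2))), -1))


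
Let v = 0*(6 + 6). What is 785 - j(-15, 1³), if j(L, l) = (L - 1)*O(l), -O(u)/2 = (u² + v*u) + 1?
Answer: 721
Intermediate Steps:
v = 0 (v = 0*12 = 0)
O(u) = -2 - 2*u² (O(u) = -2*((u² + 0*u) + 1) = -2*((u² + 0) + 1) = -2*(u² + 1) = -2*(1 + u²) = -2 - 2*u²)
j(L, l) = (-1 + L)*(-2 - 2*l²) (j(L, l) = (L - 1)*(-2 - 2*l²) = (-1 + L)*(-2 - 2*l²))
785 - j(-15, 1³) = 785 - (-2)*(1 + (1³)²)*(-1 - 15) = 785 - (-2)*(1 + 1²)*(-16) = 785 - (-2)*(1 + 1)*(-16) = 785 - (-2)*2*(-16) = 785 - 1*64 = 785 - 64 = 721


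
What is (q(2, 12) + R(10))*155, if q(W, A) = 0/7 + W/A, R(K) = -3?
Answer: -2635/6 ≈ -439.17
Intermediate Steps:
q(W, A) = W/A (q(W, A) = 0*(⅐) + W/A = 0 + W/A = W/A)
(q(2, 12) + R(10))*155 = (2/12 - 3)*155 = (2*(1/12) - 3)*155 = (⅙ - 3)*155 = -17/6*155 = -2635/6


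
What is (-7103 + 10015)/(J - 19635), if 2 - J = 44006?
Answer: -2912/63639 ≈ -0.045758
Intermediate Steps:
J = -44004 (J = 2 - 1*44006 = 2 - 44006 = -44004)
(-7103 + 10015)/(J - 19635) = (-7103 + 10015)/(-44004 - 19635) = 2912/(-63639) = 2912*(-1/63639) = -2912/63639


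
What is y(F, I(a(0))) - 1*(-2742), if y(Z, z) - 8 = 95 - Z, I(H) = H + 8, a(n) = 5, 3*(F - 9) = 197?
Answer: 8311/3 ≈ 2770.3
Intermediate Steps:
F = 224/3 (F = 9 + (⅓)*197 = 9 + 197/3 = 224/3 ≈ 74.667)
I(H) = 8 + H
y(Z, z) = 103 - Z (y(Z, z) = 8 + (95 - Z) = 103 - Z)
y(F, I(a(0))) - 1*(-2742) = (103 - 1*224/3) - 1*(-2742) = (103 - 224/3) + 2742 = 85/3 + 2742 = 8311/3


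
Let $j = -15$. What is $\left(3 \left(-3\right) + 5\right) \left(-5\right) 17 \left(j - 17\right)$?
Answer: $-10880$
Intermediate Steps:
$\left(3 \left(-3\right) + 5\right) \left(-5\right) 17 \left(j - 17\right) = \left(3 \left(-3\right) + 5\right) \left(-5\right) 17 \left(-15 - 17\right) = \left(-9 + 5\right) \left(-5\right) 17 \left(-32\right) = \left(-4\right) \left(-5\right) \left(-544\right) = 20 \left(-544\right) = -10880$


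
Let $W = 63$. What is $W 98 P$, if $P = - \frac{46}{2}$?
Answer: $-142002$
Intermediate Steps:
$P = -23$ ($P = \left(-46\right) \frac{1}{2} = -23$)
$W 98 P = 63 \cdot 98 \left(-23\right) = 6174 \left(-23\right) = -142002$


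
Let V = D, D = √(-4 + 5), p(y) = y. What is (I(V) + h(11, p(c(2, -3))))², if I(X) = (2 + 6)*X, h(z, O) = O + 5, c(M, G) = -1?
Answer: 144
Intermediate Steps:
D = 1 (D = √1 = 1)
h(z, O) = 5 + O
V = 1
I(X) = 8*X
(I(V) + h(11, p(c(2, -3))))² = (8*1 + (5 - 1))² = (8 + 4)² = 12² = 144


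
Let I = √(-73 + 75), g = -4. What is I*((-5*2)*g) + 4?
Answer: 4 + 40*√2 ≈ 60.569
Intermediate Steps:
I = √2 ≈ 1.4142
I*((-5*2)*g) + 4 = √2*(-5*2*(-4)) + 4 = √2*(-10*(-4)) + 4 = √2*40 + 4 = 40*√2 + 4 = 4 + 40*√2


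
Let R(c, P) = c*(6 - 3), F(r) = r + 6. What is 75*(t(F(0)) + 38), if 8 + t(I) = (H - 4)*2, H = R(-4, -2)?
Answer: -150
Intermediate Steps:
F(r) = 6 + r
R(c, P) = 3*c (R(c, P) = c*3 = 3*c)
H = -12 (H = 3*(-4) = -12)
t(I) = -40 (t(I) = -8 + (-12 - 4)*2 = -8 - 16*2 = -8 - 32 = -40)
75*(t(F(0)) + 38) = 75*(-40 + 38) = 75*(-2) = -150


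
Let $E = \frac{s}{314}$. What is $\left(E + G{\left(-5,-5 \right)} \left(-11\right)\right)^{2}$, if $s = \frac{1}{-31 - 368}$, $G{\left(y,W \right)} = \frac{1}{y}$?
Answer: $\frac{1899272615881}{392414544900} \approx 4.84$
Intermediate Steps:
$s = - \frac{1}{399}$ ($s = \frac{1}{-399} = - \frac{1}{399} \approx -0.0025063$)
$E = - \frac{1}{125286}$ ($E = - \frac{1}{399 \cdot 314} = \left(- \frac{1}{399}\right) \frac{1}{314} = - \frac{1}{125286} \approx -7.9817 \cdot 10^{-6}$)
$\left(E + G{\left(-5,-5 \right)} \left(-11\right)\right)^{2} = \left(- \frac{1}{125286} + \frac{1}{-5} \left(-11\right)\right)^{2} = \left(- \frac{1}{125286} - - \frac{11}{5}\right)^{2} = \left(- \frac{1}{125286} + \frac{11}{5}\right)^{2} = \left(\frac{1378141}{626430}\right)^{2} = \frac{1899272615881}{392414544900}$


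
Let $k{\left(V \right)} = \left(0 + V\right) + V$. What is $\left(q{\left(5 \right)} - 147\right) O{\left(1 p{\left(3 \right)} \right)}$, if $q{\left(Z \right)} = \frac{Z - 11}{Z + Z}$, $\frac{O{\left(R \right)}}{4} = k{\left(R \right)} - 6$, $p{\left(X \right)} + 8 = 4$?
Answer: $\frac{41328}{5} \approx 8265.6$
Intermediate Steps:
$k{\left(V \right)} = 2 V$ ($k{\left(V \right)} = V + V = 2 V$)
$p{\left(X \right)} = -4$ ($p{\left(X \right)} = -8 + 4 = -4$)
$O{\left(R \right)} = -24 + 8 R$ ($O{\left(R \right)} = 4 \left(2 R - 6\right) = 4 \left(-6 + 2 R\right) = -24 + 8 R$)
$q{\left(Z \right)} = \frac{-11 + Z}{2 Z}$
$\left(q{\left(5 \right)} - 147\right) O{\left(1 p{\left(3 \right)} \right)} = \left(\frac{-11 + 5}{2 \cdot 5} - 147\right) \left(-24 + 8 \cdot 1 \left(-4\right)\right) = \left(\frac{1}{2} \cdot \frac{1}{5} \left(-6\right) - 147\right) \left(-24 + 8 \left(-4\right)\right) = \left(- \frac{3}{5} - 147\right) \left(-24 - 32\right) = \left(- \frac{738}{5}\right) \left(-56\right) = \frac{41328}{5}$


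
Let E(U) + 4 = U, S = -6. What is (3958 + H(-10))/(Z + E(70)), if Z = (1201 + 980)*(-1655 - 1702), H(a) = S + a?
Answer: -1314/2440517 ≈ -0.00053841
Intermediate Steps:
H(a) = -6 + a
E(U) = -4 + U
Z = -7321617 (Z = 2181*(-3357) = -7321617)
(3958 + H(-10))/(Z + E(70)) = (3958 + (-6 - 10))/(-7321617 + (-4 + 70)) = (3958 - 16)/(-7321617 + 66) = 3942/(-7321551) = 3942*(-1/7321551) = -1314/2440517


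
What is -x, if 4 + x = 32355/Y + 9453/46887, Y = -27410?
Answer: 426574189/85678178 ≈ 4.9788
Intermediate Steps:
x = -426574189/85678178 (x = -4 + (32355/(-27410) + 9453/46887) = -4 + (32355*(-1/27410) + 9453*(1/46887)) = -4 + (-6471/5482 + 3151/15629) = -4 - 83861477/85678178 = -426574189/85678178 ≈ -4.9788)
-x = -1*(-426574189/85678178) = 426574189/85678178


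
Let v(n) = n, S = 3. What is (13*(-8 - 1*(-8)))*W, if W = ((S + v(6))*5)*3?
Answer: 0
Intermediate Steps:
W = 135 (W = ((3 + 6)*5)*3 = (9*5)*3 = 45*3 = 135)
(13*(-8 - 1*(-8)))*W = (13*(-8 - 1*(-8)))*135 = (13*(-8 + 8))*135 = (13*0)*135 = 0*135 = 0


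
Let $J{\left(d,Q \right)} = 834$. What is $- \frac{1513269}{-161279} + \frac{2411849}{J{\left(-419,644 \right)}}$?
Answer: $\frac{390242661217}{134506686} \approx 2901.3$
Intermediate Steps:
$- \frac{1513269}{-161279} + \frac{2411849}{J{\left(-419,644 \right)}} = - \frac{1513269}{-161279} + \frac{2411849}{834} = \left(-1513269\right) \left(- \frac{1}{161279}\right) + 2411849 \cdot \frac{1}{834} = \frac{1513269}{161279} + \frac{2411849}{834} = \frac{390242661217}{134506686}$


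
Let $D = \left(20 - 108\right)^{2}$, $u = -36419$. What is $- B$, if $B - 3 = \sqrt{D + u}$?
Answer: $-3 - 5 i \sqrt{1147} \approx -3.0 - 169.34 i$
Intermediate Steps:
$D = 7744$ ($D = \left(-88\right)^{2} = 7744$)
$B = 3 + 5 i \sqrt{1147}$ ($B = 3 + \sqrt{7744 - 36419} = 3 + \sqrt{-28675} = 3 + 5 i \sqrt{1147} \approx 3.0 + 169.34 i$)
$- B = - (3 + 5 i \sqrt{1147}) = -3 - 5 i \sqrt{1147}$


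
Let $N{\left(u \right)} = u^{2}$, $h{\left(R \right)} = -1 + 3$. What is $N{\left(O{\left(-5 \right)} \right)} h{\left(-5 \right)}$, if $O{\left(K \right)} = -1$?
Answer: $2$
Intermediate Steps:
$h{\left(R \right)} = 2$
$N{\left(O{\left(-5 \right)} \right)} h{\left(-5 \right)} = \left(-1\right)^{2} \cdot 2 = 1 \cdot 2 = 2$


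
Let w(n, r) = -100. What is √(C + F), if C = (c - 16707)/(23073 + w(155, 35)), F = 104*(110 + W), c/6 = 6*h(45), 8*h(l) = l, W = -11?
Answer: √21733698863622/45946 ≈ 101.47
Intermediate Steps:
h(l) = l/8
c = 405/2 (c = 6*(6*((⅛)*45)) = 6*(6*(45/8)) = 6*(135/4) = 405/2 ≈ 202.50)
F = 10296 (F = 104*(110 - 11) = 104*99 = 10296)
C = -33009/45946 (C = (405/2 - 16707)/(23073 - 100) = -33009/2/22973 = -33009/2*1/22973 = -33009/45946 ≈ -0.71843)
√(C + F) = √(-33009/45946 + 10296) = √(473027007/45946) = √21733698863622/45946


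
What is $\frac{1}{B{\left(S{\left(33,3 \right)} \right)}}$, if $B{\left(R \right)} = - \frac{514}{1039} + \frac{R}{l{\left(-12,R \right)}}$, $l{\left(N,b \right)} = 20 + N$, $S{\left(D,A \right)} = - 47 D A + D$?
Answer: $- \frac{2078}{1201073} \approx -0.0017301$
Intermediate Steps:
$S{\left(D,A \right)} = D - 47 A D$ ($S{\left(D,A \right)} = - 47 A D + D = D - 47 A D$)
$B{\left(R \right)} = - \frac{514}{1039} + \frac{R}{8}$ ($B{\left(R \right)} = - \frac{514}{1039} + \frac{R}{20 - 12} = \left(-514\right) \frac{1}{1039} + \frac{R}{8} = - \frac{514}{1039} + R \frac{1}{8} = - \frac{514}{1039} + \frac{R}{8}$)
$\frac{1}{B{\left(S{\left(33,3 \right)} \right)}} = \frac{1}{- \frac{514}{1039} + \frac{33 \left(1 - 141\right)}{8}} = \frac{1}{- \frac{514}{1039} + \frac{33 \left(-140\right)}{8}} = \frac{1}{- \frac{514}{1039} + \frac{1}{8} \left(-4620\right)} = \frac{1}{- \frac{514}{1039} - \frac{1155}{2}} = \frac{1}{- \frac{1201073}{2078}} = - \frac{2078}{1201073}$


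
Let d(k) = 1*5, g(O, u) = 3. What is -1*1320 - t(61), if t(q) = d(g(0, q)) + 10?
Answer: -1335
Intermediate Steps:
d(k) = 5
t(q) = 15 (t(q) = 5 + 10 = 15)
-1*1320 - t(61) = -1*1320 - 1*15 = -1320 - 15 = -1335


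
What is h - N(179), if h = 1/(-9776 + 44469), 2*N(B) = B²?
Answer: -1111598411/69386 ≈ -16021.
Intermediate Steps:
N(B) = B²/2
h = 1/34693 ≈ 2.8824e-5
h - N(179) = 1/34693 - 179²/2 = 1/34693 - 32041/2 = -1111598411/69386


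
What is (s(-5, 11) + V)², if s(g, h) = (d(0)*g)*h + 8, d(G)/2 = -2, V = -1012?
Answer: 614656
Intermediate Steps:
d(G) = -4 (d(G) = 2*(-2) = -4)
s(g, h) = 8 - 4*g*h (s(g, h) = (-4*g)*h + 8 = -4*g*h + 8 = 8 - 4*g*h)
(s(-5, 11) + V)² = ((8 - 4*(-5)*11) - 1012)² = ((8 + 220) - 1012)² = (228 - 1012)² = (-784)² = 614656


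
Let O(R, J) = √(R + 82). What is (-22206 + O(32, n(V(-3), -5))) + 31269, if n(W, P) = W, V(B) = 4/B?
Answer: 9063 + √114 ≈ 9073.7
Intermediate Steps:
O(R, J) = √(82 + R)
(-22206 + O(32, n(V(-3), -5))) + 31269 = (-22206 + √(82 + 32)) + 31269 = (-22206 + √114) + 31269 = 9063 + √114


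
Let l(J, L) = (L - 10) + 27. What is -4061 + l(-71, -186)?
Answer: -4230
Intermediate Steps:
l(J, L) = 17 + L (l(J, L) = (-10 + L) + 27 = 17 + L)
-4061 + l(-71, -186) = -4061 + (17 - 186) = -4061 - 169 = -4230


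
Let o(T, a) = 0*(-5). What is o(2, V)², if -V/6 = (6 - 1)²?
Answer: 0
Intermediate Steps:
V = -150 (V = -6*(6 - 1)² = -6*5² = -6*25 = -150)
o(T, a) = 0
o(2, V)² = 0² = 0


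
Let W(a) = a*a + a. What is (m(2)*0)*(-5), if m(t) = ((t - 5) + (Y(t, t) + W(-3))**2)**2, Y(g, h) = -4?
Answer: 0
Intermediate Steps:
W(a) = a + a**2 (W(a) = a**2 + a = a + a**2)
m(t) = (-1 + t)**2 (m(t) = ((t - 5) + (-4 - 3*(1 - 3))**2)**2 = ((-5 + t) + (-4 - 3*(-2))**2)**2 = ((-5 + t) + (-4 + 6)**2)**2 = ((-5 + t) + 2**2)**2 = ((-5 + t) + 4)**2 = (-1 + t)**2)
(m(2)*0)*(-5) = ((-1 + 2)**2*0)*(-5) = (1**2*0)*(-5) = (1*0)*(-5) = 0*(-5) = 0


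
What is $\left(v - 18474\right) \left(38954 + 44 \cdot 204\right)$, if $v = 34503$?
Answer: $768269970$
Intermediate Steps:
$\left(v - 18474\right) \left(38954 + 44 \cdot 204\right) = \left(34503 - 18474\right) \left(38954 + 44 \cdot 204\right) = 16029 \left(38954 + 8976\right) = 16029 \cdot 47930 = 768269970$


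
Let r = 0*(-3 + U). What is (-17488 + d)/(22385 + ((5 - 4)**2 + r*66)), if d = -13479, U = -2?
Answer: -30967/22386 ≈ -1.3833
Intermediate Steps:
r = 0 (r = 0*(-3 - 2) = 0*(-5) = 0)
(-17488 + d)/(22385 + ((5 - 4)**2 + r*66)) = (-17488 - 13479)/(22385 + ((5 - 4)**2 + 0*66)) = -30967/(22385 + (1**2 + 0)) = -30967/(22385 + (1 + 0)) = -30967/(22385 + 1) = -30967/22386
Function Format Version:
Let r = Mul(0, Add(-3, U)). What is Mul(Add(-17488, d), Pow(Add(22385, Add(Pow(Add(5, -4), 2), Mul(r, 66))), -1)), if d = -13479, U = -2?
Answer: Rational(-30967, 22386) ≈ -1.3833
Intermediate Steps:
r = 0 (r = Mul(0, Add(-3, -2)) = Mul(0, -5) = 0)
Mul(Add(-17488, d), Pow(Add(22385, Add(Pow(Add(5, -4), 2), Mul(r, 66))), -1)) = Mul(Add(-17488, -13479), Pow(Add(22385, Add(Pow(Add(5, -4), 2), Mul(0, 66))), -1)) = Mul(-30967, Pow(Add(22385, Add(Pow(1, 2), 0)), -1)) = Mul(-30967, Pow(Add(22385, Add(1, 0)), -1)) = Mul(-30967, Pow(Add(22385, 1), -1)) = Mul(-30967, Pow(22386, -1)) = Mul(-30967, Rational(1, 22386)) = Rational(-30967, 22386)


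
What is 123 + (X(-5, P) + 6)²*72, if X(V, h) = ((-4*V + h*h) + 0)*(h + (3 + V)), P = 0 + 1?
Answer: 16323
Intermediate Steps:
P = 1
X(V, h) = (h² - 4*V)*(3 + V + h) (X(V, h) = ((-4*V + h²) + 0)*(3 + V + h) = ((h² - 4*V) + 0)*(3 + V + h) = (h² - 4*V)*(3 + V + h))
123 + (X(-5, P) + 6)²*72 = 123 + ((1³ - 12*(-5) - 4*(-5)² + 3*1² - 5*1² - 4*(-5)*1) + 6)²*72 = 123 + ((1 + 60 - 4*25 + 3*1 - 5*1 + 20) + 6)²*72 = 123 + ((1 + 60 - 100 + 3 - 5 + 20) + 6)²*72 = 123 + (-21 + 6)²*72 = 123 + (-15)²*72 = 123 + 225*72 = 123 + 16200 = 16323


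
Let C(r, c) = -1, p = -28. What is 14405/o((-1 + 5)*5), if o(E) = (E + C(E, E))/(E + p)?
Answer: -115240/19 ≈ -6065.3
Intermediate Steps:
o(E) = (-1 + E)/(-28 + E) (o(E) = (E - 1)/(E - 28) = (-1 + E)/(-28 + E))
14405/o((-1 + 5)*5) = 14405/(((-1 + (-1 + 5)*5)/(-28 + (-1 + 5)*5))) = 14405/(((-1 + 4*5)/(-28 + 4*5))) = 14405/(((-1 + 20)/(-28 + 20))) = 14405/((19/(-8))) = 14405/((-⅛*19)) = 14405/(-19/8) = 14405*(-8/19) = -115240/19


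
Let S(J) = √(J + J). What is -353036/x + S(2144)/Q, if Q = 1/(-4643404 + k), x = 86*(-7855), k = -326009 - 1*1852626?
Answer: 176518/337765 - 54576312*√67 ≈ -4.4673e+8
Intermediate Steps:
k = -2178635 (k = -326009 - 1852626 = -2178635)
x = -675530
Q = -1/6822039 (Q = 1/(-4643404 - 2178635) = 1/(-6822039) = -1/6822039 ≈ -1.4658e-7)
S(J) = √2*√J (S(J) = √(2*J) = √2*√J)
-353036/x + S(2144)/Q = -353036/(-675530) + (√2*√2144)/(-1/6822039) = -353036*(-1/675530) + (√2*(4*√134))*(-6822039) = 176518/337765 + (8*√67)*(-6822039) = 176518/337765 - 54576312*√67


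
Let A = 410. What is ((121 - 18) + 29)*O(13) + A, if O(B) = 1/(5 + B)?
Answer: 1252/3 ≈ 417.33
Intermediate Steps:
((121 - 18) + 29)*O(13) + A = ((121 - 18) + 29)/(5 + 13) + 410 = (103 + 29)/18 + 410 = 132*(1/18) + 410 = 22/3 + 410 = 1252/3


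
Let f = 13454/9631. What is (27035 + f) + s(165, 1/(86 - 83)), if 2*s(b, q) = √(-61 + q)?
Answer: 260387539/9631 + I*√546/6 ≈ 27036.0 + 3.8944*I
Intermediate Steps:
f = 13454/9631 (f = 13454*(1/9631) = 13454/9631 ≈ 1.3969)
s(b, q) = √(-61 + q)/2
(27035 + f) + s(165, 1/(86 - 83)) = (27035 + 13454/9631) + √(-61 + 1/(86 - 83))/2 = 260387539/9631 + √(-61 + 1/3)/2 = 260387539/9631 + √(-61 + ⅓)/2 = 260387539/9631 + √(-182/3)/2 = 260387539/9631 + (I*√546/3)/2 = 260387539/9631 + I*√546/6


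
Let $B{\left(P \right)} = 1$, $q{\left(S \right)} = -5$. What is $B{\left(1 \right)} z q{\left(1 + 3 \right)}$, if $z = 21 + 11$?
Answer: $-160$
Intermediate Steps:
$z = 32$
$B{\left(1 \right)} z q{\left(1 + 3 \right)} = 1 \cdot 32 \left(-5\right) = 32 \left(-5\right) = -160$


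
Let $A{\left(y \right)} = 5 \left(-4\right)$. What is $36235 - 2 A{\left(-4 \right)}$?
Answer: $36275$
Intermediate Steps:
$A{\left(y \right)} = -20$
$36235 - 2 A{\left(-4 \right)} = 36235 - 2 \left(-20\right) = 36235 - -40 = 36235 + 40 = 36275$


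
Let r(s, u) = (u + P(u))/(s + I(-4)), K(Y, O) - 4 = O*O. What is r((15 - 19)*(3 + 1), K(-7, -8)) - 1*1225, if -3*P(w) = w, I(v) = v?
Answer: -18409/15 ≈ -1227.3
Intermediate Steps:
K(Y, O) = 4 + O**2 (K(Y, O) = 4 + O*O = 4 + O**2)
P(w) = -w/3
r(s, u) = 2*u/(3*(-4 + s)) (r(s, u) = (u - u/3)/(s - 4) = (2*u/3)/(-4 + s) = 2*u/(3*(-4 + s)))
r((15 - 19)*(3 + 1), K(-7, -8)) - 1*1225 = 2*(4 + (-8)**2)/(3*(-4 + (15 - 19)*(3 + 1))) - 1*1225 = 2*(4 + 64)/(3*(-4 - 4*4)) - 1225 = (2/3)*68/(-4 - 16) - 1225 = (2/3)*68/(-20) - 1225 = (2/3)*68*(-1/20) - 1225 = -34/15 - 1225 = -18409/15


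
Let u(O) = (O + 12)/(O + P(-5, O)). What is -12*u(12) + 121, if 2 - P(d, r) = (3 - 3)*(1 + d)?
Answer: 703/7 ≈ 100.43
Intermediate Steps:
P(d, r) = 2 (P(d, r) = 2 - (3 - 3)*(1 + d) = 2 - 0*(1 + d) = 2 - 1*0 = 2 + 0 = 2)
u(O) = (12 + O)/(2 + O) (u(O) = (O + 12)/(O + 2) = (12 + O)/(2 + O))
-12*u(12) + 121 = -12*(12 + 12)/(2 + 12) + 121 = -12*24/14 + 121 = -6*24/7 + 121 = -12*12/7 + 121 = -144/7 + 121 = 703/7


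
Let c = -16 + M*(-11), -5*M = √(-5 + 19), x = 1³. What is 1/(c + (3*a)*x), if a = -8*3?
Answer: -100/8723 - 5*√14/17446 ≈ -0.012536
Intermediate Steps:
x = 1
a = -24
M = -√14/5 (M = -√(-5 + 19)/5 = -√14/5 ≈ -0.74833)
c = -16 + 11*√14/5 (c = -16 - √14/5*(-11) = -16 + 11*√14/5 ≈ -7.7684)
1/(c + (3*a)*x) = 1/((-16 + 11*√14/5) + (3*(-24))*1) = 1/((-16 + 11*√14/5) - 72*1) = 1/((-16 + 11*√14/5) - 72) = 1/(-88 + 11*√14/5)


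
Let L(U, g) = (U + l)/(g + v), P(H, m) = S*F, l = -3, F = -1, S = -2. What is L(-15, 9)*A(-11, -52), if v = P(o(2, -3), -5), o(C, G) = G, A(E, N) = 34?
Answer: -612/11 ≈ -55.636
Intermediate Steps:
P(H, m) = 2 (P(H, m) = -2*(-1) = 2)
v = 2
L(U, g) = (-3 + U)/(2 + g) (L(U, g) = (U - 3)/(g + 2) = (-3 + U)/(2 + g))
L(-15, 9)*A(-11, -52) = ((-3 - 15)/(2 + 9))*34 = (-18/11)*34 = ((1/11)*(-18))*34 = -18/11*34 = -612/11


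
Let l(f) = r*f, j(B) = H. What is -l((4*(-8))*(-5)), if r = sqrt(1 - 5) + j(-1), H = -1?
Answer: 160 - 320*I ≈ 160.0 - 320.0*I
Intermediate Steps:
j(B) = -1
r = -1 + 2*I (r = sqrt(1 - 5) - 1 = sqrt(-4) - 1 = 2*I - 1 = -1 + 2*I ≈ -1.0 + 2.0*I)
l(f) = f*(-1 + 2*I) (l(f) = (-1 + 2*I)*f = f*(-1 + 2*I))
-l((4*(-8))*(-5)) = -(4*(-8))*(-5)*(-1 + 2*I) = -(-32*(-5))*(-1 + 2*I) = -160*(-1 + 2*I) = -(-160 + 320*I) = 160 - 320*I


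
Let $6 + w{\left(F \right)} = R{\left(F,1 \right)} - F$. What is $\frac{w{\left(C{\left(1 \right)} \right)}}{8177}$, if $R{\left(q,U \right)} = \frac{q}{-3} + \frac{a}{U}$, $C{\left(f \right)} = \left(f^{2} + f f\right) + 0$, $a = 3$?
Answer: $- \frac{1}{1443} \approx -0.000693$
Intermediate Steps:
$C{\left(f \right)} = 2 f^{2}$ ($C{\left(f \right)} = \left(f^{2} + f^{2}\right) + 0 = 2 f^{2} + 0 = 2 f^{2}$)
$R{\left(q,U \right)} = \frac{3}{U} - \frac{q}{3}$ ($R{\left(q,U \right)} = \frac{q}{-3} + \frac{3}{U} = q \left(- \frac{1}{3}\right) + \frac{3}{U} = - \frac{q}{3} + \frac{3}{U} = \frac{3}{U} - \frac{q}{3}$)
$w{\left(F \right)} = -3 - \frac{4 F}{3}$ ($w{\left(F \right)} = -6 - \left(-3 + \frac{4 F}{3}\right) = -3 - \frac{4 F}{3}$)
$\frac{w{\left(C{\left(1 \right)} \right)}}{8177} = \frac{-3 - \frac{4 \cdot 2 \cdot 1^{2}}{3}}{8177} = \left(-3 - \frac{4 \cdot 2 \cdot 1}{3}\right) \frac{1}{8177} = \left(-3 - \frac{8}{3}\right) \frac{1}{8177} = \left(- \frac{17}{3}\right) \frac{1}{8177} = - \frac{1}{1443}$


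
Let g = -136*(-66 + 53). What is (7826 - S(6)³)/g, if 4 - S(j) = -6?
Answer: 3413/884 ≈ 3.8609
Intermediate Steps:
S(j) = 10 (S(j) = 4 - 1*(-6) = 4 + 6 = 10)
g = 1768 (g = -136*(-13) = 1768)
(7826 - S(6)³)/g = (7826 - 1*10³)/1768 = (7826 - 1*1000)*(1/1768) = (7826 - 1000)*(1/1768) = 6826*(1/1768) = 3413/884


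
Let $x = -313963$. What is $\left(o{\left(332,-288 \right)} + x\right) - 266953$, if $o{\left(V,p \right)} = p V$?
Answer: $-676532$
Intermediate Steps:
$o{\left(V,p \right)} = V p$
$\left(o{\left(332,-288 \right)} + x\right) - 266953 = \left(332 \left(-288\right) - 313963\right) - 266953 = \left(-95616 - 313963\right) - 266953 = -409579 - 266953 = -676532$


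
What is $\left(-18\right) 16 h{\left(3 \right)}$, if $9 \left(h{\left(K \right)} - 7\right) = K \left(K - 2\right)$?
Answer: $-2112$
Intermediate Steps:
$h{\left(K \right)} = 7 + \frac{K \left(-2 + K\right)}{9}$ ($h{\left(K \right)} = 7 + \frac{K \left(K - 2\right)}{9} = 7 + \frac{K \left(-2 + K\right)}{9}$)
$\left(-18\right) 16 h{\left(3 \right)} = \left(-18\right) 16 \left(7 - \frac{2}{3} + \frac{3^{2}}{9}\right) = - 288 \left(7 - \frac{2}{3} + \frac{1}{9} \cdot 9\right) = - 288 \left(7 - \frac{2}{3} + 1\right) = \left(-288\right) \frac{22}{3} = -2112$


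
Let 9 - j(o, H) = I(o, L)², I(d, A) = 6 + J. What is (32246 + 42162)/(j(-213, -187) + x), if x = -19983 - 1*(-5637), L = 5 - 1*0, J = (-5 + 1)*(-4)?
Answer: -74408/14821 ≈ -5.0204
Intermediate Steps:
J = 16 (J = -4*(-4) = 16)
L = 5 (L = 5 + 0 = 5)
I(d, A) = 22 (I(d, A) = 6 + 16 = 22)
j(o, H) = -475 (j(o, H) = 9 - 1*22² = 9 - 1*484 = 9 - 484 = -475)
x = -14346 (x = -19983 + 5637 = -14346)
(32246 + 42162)/(j(-213, -187) + x) = (32246 + 42162)/(-475 - 14346) = 74408/(-14821) = 74408*(-1/14821) = -74408/14821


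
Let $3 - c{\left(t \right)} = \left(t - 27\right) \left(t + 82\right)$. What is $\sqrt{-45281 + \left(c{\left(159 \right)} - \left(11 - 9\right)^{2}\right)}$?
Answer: $3 i \sqrt{8566} \approx 277.66 i$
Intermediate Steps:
$c{\left(t \right)} = 3 - \left(-27 + t\right) \left(82 + t\right)$ ($c{\left(t \right)} = 3 - \left(t - 27\right) \left(t + 82\right) = 3 - \left(-27 + t\right) \left(82 + t\right)$)
$\sqrt{-45281 + \left(c{\left(159 \right)} - \left(11 - 9\right)^{2}\right)} = \sqrt{-45281 - \left(31809 + \left(11 - 9\right)^{2}\right)} = \sqrt{-45281 - 31813} = \sqrt{-77094} = 3 i \sqrt{8566}$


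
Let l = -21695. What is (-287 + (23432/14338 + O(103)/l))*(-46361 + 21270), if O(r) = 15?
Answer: 222725061408300/31106291 ≈ 7.1601e+6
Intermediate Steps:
(-287 + (23432/14338 + O(103)/l))*(-46361 + 21270) = (-287 + (23432/14338 + 15/(-21695)))*(-46361 + 21270) = (-287 + (23432*(1/14338) + 15*(-1/21695)))*(-25091) = (-287 + (11716/7169 - 3/4339))*(-25091) = (-287 + 50814217/31106291)*(-25091) = -8876691300/31106291*(-25091) = 222725061408300/31106291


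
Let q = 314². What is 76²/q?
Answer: 1444/24649 ≈ 0.058582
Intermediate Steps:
q = 98596
76²/q = 76²/98596 = 5776*(1/98596) = 1444/24649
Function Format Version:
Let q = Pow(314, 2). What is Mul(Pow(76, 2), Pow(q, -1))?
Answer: Rational(1444, 24649) ≈ 0.058582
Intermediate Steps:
q = 98596
Mul(Pow(76, 2), Pow(q, -1)) = Mul(Pow(76, 2), Pow(98596, -1)) = Mul(5776, Rational(1, 98596)) = Rational(1444, 24649)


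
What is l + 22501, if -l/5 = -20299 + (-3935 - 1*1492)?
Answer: 151131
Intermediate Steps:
l = 128630 (l = -5*(-20299 + (-3935 - 1*1492)) = -5*(-20299 + (-3935 - 1492)) = -5*(-20299 - 5427) = -5*(-25726) = 128630)
l + 22501 = 128630 + 22501 = 151131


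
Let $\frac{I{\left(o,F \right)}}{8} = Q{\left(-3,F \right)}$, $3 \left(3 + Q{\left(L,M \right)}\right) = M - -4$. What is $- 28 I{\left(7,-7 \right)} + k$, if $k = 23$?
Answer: $919$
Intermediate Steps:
$Q{\left(L,M \right)} = - \frac{5}{3} + \frac{M}{3}$ ($Q{\left(L,M \right)} = -3 + \frac{M - -4}{3} = -3 + \frac{M + 4}{3} = -3 + \frac{4 + M}{3} = -3 + \left(\frac{4}{3} + \frac{M}{3}\right) = - \frac{5}{3} + \frac{M}{3}$)
$I{\left(o,F \right)} = - \frac{40}{3} + \frac{8 F}{3}$ ($I{\left(o,F \right)} = 8 \left(- \frac{5}{3} + \frac{F}{3}\right) = - \frac{40}{3} + \frac{8 F}{3}$)
$- 28 I{\left(7,-7 \right)} + k = - 28 \left(- \frac{40}{3} + \frac{8}{3} \left(-7\right)\right) + 23 = - 28 \left(- \frac{40}{3} - \frac{56}{3}\right) + 23 = \left(-28\right) \left(-32\right) + 23 = 896 + 23 = 919$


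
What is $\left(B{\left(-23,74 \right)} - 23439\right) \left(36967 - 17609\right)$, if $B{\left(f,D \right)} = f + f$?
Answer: $-454622630$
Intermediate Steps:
$B{\left(f,D \right)} = 2 f$
$\left(B{\left(-23,74 \right)} - 23439\right) \left(36967 - 17609\right) = \left(2 \left(-23\right) - 23439\right) \left(36967 - 17609\right) = \left(-46 - 23439\right) 19358 = \left(-23485\right) 19358 = -454622630$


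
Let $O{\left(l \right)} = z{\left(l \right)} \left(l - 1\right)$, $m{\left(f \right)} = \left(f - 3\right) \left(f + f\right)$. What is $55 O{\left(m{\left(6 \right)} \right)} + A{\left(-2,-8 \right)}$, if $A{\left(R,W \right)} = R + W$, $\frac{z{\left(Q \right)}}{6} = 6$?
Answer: $69290$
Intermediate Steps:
$z{\left(Q \right)} = 36$ ($z{\left(Q \right)} = 6 \cdot 6 = 36$)
$m{\left(f \right)} = 2 f \left(-3 + f\right)$ ($m{\left(f \right)} = \left(-3 + f\right) 2 f = 2 f \left(-3 + f\right)$)
$O{\left(l \right)} = -36 + 36 l$ ($O{\left(l \right)} = 36 \left(l - 1\right) = 36 \left(-1 + l\right) = -36 + 36 l$)
$55 O{\left(m{\left(6 \right)} \right)} + A{\left(-2,-8 \right)} = 55 \left(-36 + 36 \cdot 2 \cdot 6 \left(-3 + 6\right)\right) - 10 = 55 \left(-36 + 36 \cdot 2 \cdot 6 \cdot 3\right) - 10 = 55 \left(-36 + 36 \cdot 36\right) - 10 = 55 \left(-36 + 1296\right) - 10 = 55 \cdot 1260 - 10 = 69300 - 10 = 69290$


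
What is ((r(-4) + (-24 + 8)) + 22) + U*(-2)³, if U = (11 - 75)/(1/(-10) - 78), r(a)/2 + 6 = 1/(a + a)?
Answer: -40005/3124 ≈ -12.806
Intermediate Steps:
r(a) = -12 + 1/a (r(a) = -12 + 2/(a + a) = -12 + 2/((2*a)) = -12 + 2*(1/(2*a)) = -12 + 1/a)
U = 640/781 (U = -64/(-⅒ - 78) = -64/(-781/10) = -64*(-10/781) = 640/781 ≈ 0.81946)
((r(-4) + (-24 + 8)) + 22) + U*(-2)³ = (((-12 + 1/(-4)) + (-24 + 8)) + 22) + (640/781)*(-2)³ = (((-12 - ¼) - 16) + 22) + (640/781)*(-8) = ((-49/4 - 16) + 22) - 5120/781 = (-113/4 + 22) - 5120/781 = -25/4 - 5120/781 = -40005/3124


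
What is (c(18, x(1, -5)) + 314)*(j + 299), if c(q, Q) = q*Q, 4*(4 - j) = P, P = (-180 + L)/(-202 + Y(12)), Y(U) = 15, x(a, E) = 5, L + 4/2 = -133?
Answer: 22859229/187 ≈ 1.2224e+5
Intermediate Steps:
L = -135 (L = -2 - 133 = -135)
P = 315/187 (P = (-180 - 135)/(-202 + 15) = -315/(-187) = -315*(-1/187) = 315/187 ≈ 1.6845)
j = 2677/748 (j = 4 - 1/4*315/187 = 4 - 315/748 = 2677/748 ≈ 3.5789)
c(q, Q) = Q*q
(c(18, x(1, -5)) + 314)*(j + 299) = (5*18 + 314)*(2677/748 + 299) = (90 + 314)*(226329/748) = 404*(226329/748) = 22859229/187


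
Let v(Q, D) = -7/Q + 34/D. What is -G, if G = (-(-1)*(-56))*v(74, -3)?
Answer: -71036/111 ≈ -639.96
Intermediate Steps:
G = 71036/111 (G = (-(-1)*(-56))*(-7/74 + 34/(-3)) = (-1*56)*(-7*1/74 + 34*(-⅓)) = -56*(-7/74 - 34/3) = -56*(-2537/222) = 71036/111 ≈ 639.96)
-G = -1*71036/111 = -71036/111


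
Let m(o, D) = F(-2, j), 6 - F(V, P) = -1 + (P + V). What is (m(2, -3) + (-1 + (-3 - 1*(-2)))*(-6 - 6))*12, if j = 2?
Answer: 372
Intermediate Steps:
F(V, P) = 7 - P - V (F(V, P) = 6 - (-1 + (P + V)) = 6 - (-1 + P + V) = 6 + (1 - P - V) = 7 - P - V)
m(o, D) = 7 (m(o, D) = 7 - 1*2 - 1*(-2) = 7 - 2 + 2 = 7)
(m(2, -3) + (-1 + (-3 - 1*(-2)))*(-6 - 6))*12 = (7 + (-1 + (-3 - 1*(-2)))*(-6 - 6))*12 = (7 + (-1 + (-3 + 2))*(-12))*12 = (7 + (-1 - 1)*(-12))*12 = (7 - 2*(-12))*12 = (7 + 24)*12 = 31*12 = 372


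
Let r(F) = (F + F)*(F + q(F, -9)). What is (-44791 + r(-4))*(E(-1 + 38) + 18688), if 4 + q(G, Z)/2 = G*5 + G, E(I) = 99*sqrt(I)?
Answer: -828083968 - 4386789*sqrt(37) ≈ -8.5477e+8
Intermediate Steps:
q(G, Z) = -8 + 12*G (q(G, Z) = -8 + 2*(G*5 + G) = -8 + 2*(5*G + G) = -8 + 2*(6*G) = -8 + 12*G)
r(F) = 2*F*(-8 + 13*F) (r(F) = (F + F)*(F + (-8 + 12*F)) = (2*F)*(-8 + 13*F) = 2*F*(-8 + 13*F))
(-44791 + r(-4))*(E(-1 + 38) + 18688) = (-44791 + 2*(-4)*(-8 + 13*(-4)))*(99*sqrt(-1 + 38) + 18688) = (-44791 + 2*(-4)*(-8 - 52))*(99*sqrt(37) + 18688) = (-44791 + 2*(-4)*(-60))*(18688 + 99*sqrt(37)) = (-44791 + 480)*(18688 + 99*sqrt(37)) = -44311*(18688 + 99*sqrt(37)) = -828083968 - 4386789*sqrt(37)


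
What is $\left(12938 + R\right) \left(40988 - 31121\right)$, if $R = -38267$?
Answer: $-249921243$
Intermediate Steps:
$\left(12938 + R\right) \left(40988 - 31121\right) = \left(12938 - 38267\right) \left(40988 - 31121\right) = \left(-25329\right) 9867 = -249921243$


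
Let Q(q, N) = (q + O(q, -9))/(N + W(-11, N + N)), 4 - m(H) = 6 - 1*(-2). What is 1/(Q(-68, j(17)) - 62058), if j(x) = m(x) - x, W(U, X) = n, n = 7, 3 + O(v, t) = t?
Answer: -7/434366 ≈ -1.6115e-5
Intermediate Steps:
O(v, t) = -3 + t
m(H) = -4 (m(H) = 4 - (6 - 1*(-2)) = 4 - (6 + 2) = 4 - 1*8 = 4 - 8 = -4)
W(U, X) = 7
j(x) = -4 - x
Q(q, N) = (-12 + q)/(7 + N) (Q(q, N) = (q + (-3 - 9))/(N + 7) = (q - 12)/(7 + N) = (-12 + q)/(7 + N))
1/(Q(-68, j(17)) - 62058) = 1/((-12 - 68)/(7 + (-4 - 1*17)) - 62058) = 1/(-80/(7 + (-4 - 17)) - 62058) = 1/(-80/(7 - 21) - 62058) = 1/(-80/(-14) - 62058) = 1/(-1/14*(-80) - 62058) = 1/(40/7 - 62058) = 1/(-434366/7) = -7/434366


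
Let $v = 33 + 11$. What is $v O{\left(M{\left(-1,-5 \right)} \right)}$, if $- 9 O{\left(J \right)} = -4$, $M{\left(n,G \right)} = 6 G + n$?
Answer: $\frac{176}{9} \approx 19.556$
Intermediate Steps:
$M{\left(n,G \right)} = n + 6 G$
$O{\left(J \right)} = \frac{4}{9}$ ($O{\left(J \right)} = \left(- \frac{1}{9}\right) \left(-4\right) = \frac{4}{9}$)
$v = 44$
$v O{\left(M{\left(-1,-5 \right)} \right)} = 44 \cdot \frac{4}{9} = \frac{176}{9}$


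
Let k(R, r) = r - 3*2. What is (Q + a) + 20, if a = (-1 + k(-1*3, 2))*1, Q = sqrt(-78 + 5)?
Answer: 15 + I*sqrt(73) ≈ 15.0 + 8.544*I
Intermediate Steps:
k(R, r) = -6 + r (k(R, r) = r - 6 = -6 + r)
Q = I*sqrt(73) (Q = sqrt(-73) = I*sqrt(73) ≈ 8.544*I)
a = -5 (a = (-1 + (-6 + 2))*1 = (-1 - 4)*1 = -5*1 = -5)
(Q + a) + 20 = (I*sqrt(73) - 5) + 20 = (-5 + I*sqrt(73)) + 20 = 15 + I*sqrt(73)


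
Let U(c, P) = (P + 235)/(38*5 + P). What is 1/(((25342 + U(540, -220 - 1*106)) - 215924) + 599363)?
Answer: 136/55594307 ≈ 2.4463e-6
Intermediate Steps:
U(c, P) = (235 + P)/(190 + P)
1/(((25342 + U(540, -220 - 1*106)) - 215924) + 599363) = 1/(((25342 + (235 + (-220 - 1*106))/(190 + (-220 - 1*106))) - 215924) + 599363) = 1/(((25342 + (235 + (-220 - 106))/(190 + (-220 - 106))) - 215924) + 599363) = 1/(((25342 + (235 - 326)/(190 - 326)) - 215924) + 599363) = 1/(((25342 - 91/(-136)) - 215924) + 599363) = 1/(((25342 - 1/136*(-91)) - 215924) + 599363) = 1/(((25342 + 91/136) - 215924) + 599363) = 1/((3446603/136 - 215924) + 599363) = 1/(-25919061/136 + 599363) = 1/(55594307/136) = 136/55594307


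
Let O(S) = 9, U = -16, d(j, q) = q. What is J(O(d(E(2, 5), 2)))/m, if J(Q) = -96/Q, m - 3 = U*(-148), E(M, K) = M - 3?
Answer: -32/7113 ≈ -0.0044988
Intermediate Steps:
E(M, K) = -3 + M
m = 2371 (m = 3 - 16*(-148) = 3 + 2368 = 2371)
J(O(d(E(2, 5), 2)))/m = -96/9/2371 = -96*⅑*(1/2371) = -32/3*1/2371 = -32/7113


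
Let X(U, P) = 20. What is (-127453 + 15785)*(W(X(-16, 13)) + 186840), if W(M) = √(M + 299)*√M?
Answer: -20864049120 - 223336*√1595 ≈ -2.0873e+10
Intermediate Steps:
W(M) = √M*√(299 + M) (W(M) = √(299 + M)*√M = √M*√(299 + M))
(-127453 + 15785)*(W(X(-16, 13)) + 186840) = (-127453 + 15785)*(√20*√(299 + 20) + 186840) = -111668*((2*√5)*√319 + 186840) = -111668*(2*√1595 + 186840) = -111668*(186840 + 2*√1595) = -20864049120 - 223336*√1595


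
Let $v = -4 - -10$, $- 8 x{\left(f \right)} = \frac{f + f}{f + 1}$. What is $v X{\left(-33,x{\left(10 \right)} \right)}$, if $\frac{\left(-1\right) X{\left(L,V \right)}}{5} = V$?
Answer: $\frac{75}{11} \approx 6.8182$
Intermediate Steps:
$x{\left(f \right)} = - \frac{f}{4 \left(1 + f\right)}$ ($x{\left(f \right)} = - \frac{\left(f + f\right) \frac{1}{f + 1}}{8} = - \frac{2 f \frac{1}{1 + f}}{8} = - \frac{f}{4 \left(1 + f\right)}$)
$X{\left(L,V \right)} = - 5 V$
$v = 6$ ($v = -4 + 10 = 6$)
$v X{\left(-33,x{\left(10 \right)} \right)} = 6 \left(- 5 \left(\left(-1\right) 10 \frac{1}{4 + 4 \cdot 10}\right)\right) = 6 \left(- 5 \left(\left(-1\right) 10 \frac{1}{4 + 40}\right)\right) = 6 \left(- 5 \left(\left(-1\right) 10 \cdot \frac{1}{44}\right)\right) = 6 \left(\left(-5\right) \left(- \frac{5}{22}\right)\right) = 6 \cdot \frac{25}{22} = \frac{75}{11}$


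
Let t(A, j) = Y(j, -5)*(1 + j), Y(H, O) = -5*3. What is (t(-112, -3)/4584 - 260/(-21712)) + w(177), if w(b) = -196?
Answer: -50795852/259187 ≈ -195.98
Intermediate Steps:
Y(H, O) = -15
t(A, j) = -15 - 15*j (t(A, j) = -15*(1 + j) = -15 - 15*j)
(t(-112, -3)/4584 - 260/(-21712)) + w(177) = ((-15 - 15*(-3))/4584 - 260/(-21712)) - 196 = ((-15 + 45)*(1/4584) - 260*(-1/21712)) - 196 = (30*(1/4584) + 65/5428) - 196 = (5/764 + 65/5428) - 196 = 4800/259187 - 196 = -50795852/259187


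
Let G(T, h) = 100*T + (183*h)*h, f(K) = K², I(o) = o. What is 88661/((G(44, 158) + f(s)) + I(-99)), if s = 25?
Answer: 88661/4573338 ≈ 0.019387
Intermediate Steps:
G(T, h) = 100*T + 183*h²
88661/((G(44, 158) + f(s)) + I(-99)) = 88661/(((100*44 + 183*158²) + 25²) - 99) = 88661/(((4400 + 183*24964) + 625) - 99) = 88661/(((4400 + 4568412) + 625) - 99) = 88661/((4572812 + 625) - 99) = 88661/(4573437 - 99) = 88661/4573338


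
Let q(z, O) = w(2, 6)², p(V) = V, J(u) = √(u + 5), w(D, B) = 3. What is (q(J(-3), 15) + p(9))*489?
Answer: 8802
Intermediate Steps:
J(u) = √(5 + u)
q(z, O) = 9 (q(z, O) = 3² = 9)
(q(J(-3), 15) + p(9))*489 = (9 + 9)*489 = 18*489 = 8802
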